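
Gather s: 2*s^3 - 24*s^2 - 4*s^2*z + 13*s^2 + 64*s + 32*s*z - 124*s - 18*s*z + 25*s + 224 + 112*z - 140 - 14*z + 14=2*s^3 + s^2*(-4*z - 11) + s*(14*z - 35) + 98*z + 98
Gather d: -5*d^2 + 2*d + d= -5*d^2 + 3*d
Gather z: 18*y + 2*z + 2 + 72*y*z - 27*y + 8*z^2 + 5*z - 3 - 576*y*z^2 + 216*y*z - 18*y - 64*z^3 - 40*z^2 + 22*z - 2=-27*y - 64*z^3 + z^2*(-576*y - 32) + z*(288*y + 29) - 3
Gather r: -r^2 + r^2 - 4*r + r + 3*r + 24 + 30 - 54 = 0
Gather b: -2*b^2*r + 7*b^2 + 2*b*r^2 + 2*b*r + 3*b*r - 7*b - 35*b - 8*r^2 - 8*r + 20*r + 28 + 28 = b^2*(7 - 2*r) + b*(2*r^2 + 5*r - 42) - 8*r^2 + 12*r + 56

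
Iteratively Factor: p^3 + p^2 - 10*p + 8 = (p + 4)*(p^2 - 3*p + 2) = (p - 1)*(p + 4)*(p - 2)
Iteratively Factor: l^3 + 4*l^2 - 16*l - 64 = (l + 4)*(l^2 - 16) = (l - 4)*(l + 4)*(l + 4)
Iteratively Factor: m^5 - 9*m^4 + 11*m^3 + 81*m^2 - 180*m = (m)*(m^4 - 9*m^3 + 11*m^2 + 81*m - 180) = m*(m + 3)*(m^3 - 12*m^2 + 47*m - 60) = m*(m - 5)*(m + 3)*(m^2 - 7*m + 12) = m*(m - 5)*(m - 3)*(m + 3)*(m - 4)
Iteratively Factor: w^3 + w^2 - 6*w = (w + 3)*(w^2 - 2*w) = (w - 2)*(w + 3)*(w)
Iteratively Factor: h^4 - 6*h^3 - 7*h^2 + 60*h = (h - 5)*(h^3 - h^2 - 12*h) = h*(h - 5)*(h^2 - h - 12) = h*(h - 5)*(h - 4)*(h + 3)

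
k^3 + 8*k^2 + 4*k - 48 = (k - 2)*(k + 4)*(k + 6)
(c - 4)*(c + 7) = c^2 + 3*c - 28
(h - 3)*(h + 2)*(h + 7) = h^3 + 6*h^2 - 13*h - 42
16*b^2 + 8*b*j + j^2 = (4*b + j)^2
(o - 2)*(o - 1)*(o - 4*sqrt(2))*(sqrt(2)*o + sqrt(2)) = sqrt(2)*o^4 - 8*o^3 - 2*sqrt(2)*o^3 - sqrt(2)*o^2 + 16*o^2 + 2*sqrt(2)*o + 8*o - 16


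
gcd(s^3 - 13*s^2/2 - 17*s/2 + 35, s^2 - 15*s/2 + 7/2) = s - 7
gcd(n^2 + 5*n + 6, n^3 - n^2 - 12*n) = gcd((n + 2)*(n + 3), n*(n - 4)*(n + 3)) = n + 3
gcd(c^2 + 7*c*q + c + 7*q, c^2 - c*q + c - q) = c + 1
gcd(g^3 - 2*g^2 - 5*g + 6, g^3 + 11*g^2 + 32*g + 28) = g + 2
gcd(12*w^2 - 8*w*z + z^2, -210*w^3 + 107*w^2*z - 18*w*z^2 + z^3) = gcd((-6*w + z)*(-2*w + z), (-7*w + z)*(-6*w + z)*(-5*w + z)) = -6*w + z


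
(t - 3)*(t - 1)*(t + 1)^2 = t^4 - 2*t^3 - 4*t^2 + 2*t + 3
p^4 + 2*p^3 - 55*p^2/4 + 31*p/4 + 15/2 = (p - 2)*(p - 3/2)*(p + 1/2)*(p + 5)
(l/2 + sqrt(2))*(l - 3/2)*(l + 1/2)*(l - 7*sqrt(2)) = l^4/2 - 5*sqrt(2)*l^3/2 - l^3/2 - 115*l^2/8 + 5*sqrt(2)*l^2/2 + 15*sqrt(2)*l/8 + 14*l + 21/2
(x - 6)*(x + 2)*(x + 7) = x^3 + 3*x^2 - 40*x - 84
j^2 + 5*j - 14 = (j - 2)*(j + 7)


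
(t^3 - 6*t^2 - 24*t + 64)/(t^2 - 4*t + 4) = (t^2 - 4*t - 32)/(t - 2)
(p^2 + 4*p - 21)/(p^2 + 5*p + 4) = (p^2 + 4*p - 21)/(p^2 + 5*p + 4)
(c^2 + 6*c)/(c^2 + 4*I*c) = (c + 6)/(c + 4*I)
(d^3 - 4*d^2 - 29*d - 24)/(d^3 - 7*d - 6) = (d^2 - 5*d - 24)/(d^2 - d - 6)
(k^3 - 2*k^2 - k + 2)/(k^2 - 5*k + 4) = (k^2 - k - 2)/(k - 4)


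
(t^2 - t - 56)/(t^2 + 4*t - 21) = (t - 8)/(t - 3)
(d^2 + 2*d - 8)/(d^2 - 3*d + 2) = (d + 4)/(d - 1)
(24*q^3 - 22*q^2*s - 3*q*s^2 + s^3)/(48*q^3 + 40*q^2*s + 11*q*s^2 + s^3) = (6*q^2 - 7*q*s + s^2)/(12*q^2 + 7*q*s + s^2)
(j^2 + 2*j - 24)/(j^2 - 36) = (j - 4)/(j - 6)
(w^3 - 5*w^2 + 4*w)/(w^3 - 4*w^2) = (w - 1)/w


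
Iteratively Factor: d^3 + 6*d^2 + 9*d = (d)*(d^2 + 6*d + 9) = d*(d + 3)*(d + 3)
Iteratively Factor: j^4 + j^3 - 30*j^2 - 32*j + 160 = (j + 4)*(j^3 - 3*j^2 - 18*j + 40) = (j - 2)*(j + 4)*(j^2 - j - 20) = (j - 2)*(j + 4)^2*(j - 5)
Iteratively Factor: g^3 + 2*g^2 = (g)*(g^2 + 2*g) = g^2*(g + 2)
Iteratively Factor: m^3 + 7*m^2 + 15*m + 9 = (m + 3)*(m^2 + 4*m + 3) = (m + 3)^2*(m + 1)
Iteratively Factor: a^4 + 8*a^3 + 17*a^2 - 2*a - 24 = (a + 4)*(a^3 + 4*a^2 + a - 6) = (a + 3)*(a + 4)*(a^2 + a - 2) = (a + 2)*(a + 3)*(a + 4)*(a - 1)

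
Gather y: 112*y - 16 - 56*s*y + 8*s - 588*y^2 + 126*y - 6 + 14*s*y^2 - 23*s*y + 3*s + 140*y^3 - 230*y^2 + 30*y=11*s + 140*y^3 + y^2*(14*s - 818) + y*(268 - 79*s) - 22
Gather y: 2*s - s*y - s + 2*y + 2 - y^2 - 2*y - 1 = -s*y + s - y^2 + 1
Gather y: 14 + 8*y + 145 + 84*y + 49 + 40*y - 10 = 132*y + 198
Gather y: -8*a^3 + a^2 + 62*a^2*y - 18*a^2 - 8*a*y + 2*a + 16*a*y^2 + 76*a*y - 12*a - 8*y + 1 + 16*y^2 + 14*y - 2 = -8*a^3 - 17*a^2 - 10*a + y^2*(16*a + 16) + y*(62*a^2 + 68*a + 6) - 1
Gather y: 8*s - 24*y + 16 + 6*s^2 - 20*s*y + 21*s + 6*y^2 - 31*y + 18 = 6*s^2 + 29*s + 6*y^2 + y*(-20*s - 55) + 34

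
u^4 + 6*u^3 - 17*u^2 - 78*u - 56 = (u - 4)*(u + 1)*(u + 2)*(u + 7)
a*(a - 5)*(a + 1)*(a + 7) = a^4 + 3*a^3 - 33*a^2 - 35*a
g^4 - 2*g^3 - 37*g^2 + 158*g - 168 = (g - 4)*(g - 3)*(g - 2)*(g + 7)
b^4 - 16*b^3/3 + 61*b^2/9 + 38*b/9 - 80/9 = (b - 8/3)*(b - 2)*(b - 5/3)*(b + 1)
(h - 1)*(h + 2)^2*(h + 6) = h^4 + 9*h^3 + 18*h^2 - 4*h - 24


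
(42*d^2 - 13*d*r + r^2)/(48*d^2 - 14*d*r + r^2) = (-7*d + r)/(-8*d + r)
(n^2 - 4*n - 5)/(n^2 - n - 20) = (n + 1)/(n + 4)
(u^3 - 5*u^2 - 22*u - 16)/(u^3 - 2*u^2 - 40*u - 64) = (u + 1)/(u + 4)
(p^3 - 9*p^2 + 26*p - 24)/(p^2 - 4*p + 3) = (p^2 - 6*p + 8)/(p - 1)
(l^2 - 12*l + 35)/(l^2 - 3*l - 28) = (l - 5)/(l + 4)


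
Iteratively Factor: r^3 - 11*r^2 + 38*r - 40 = (r - 4)*(r^2 - 7*r + 10) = (r - 5)*(r - 4)*(r - 2)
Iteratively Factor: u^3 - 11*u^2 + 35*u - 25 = (u - 5)*(u^2 - 6*u + 5) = (u - 5)*(u - 1)*(u - 5)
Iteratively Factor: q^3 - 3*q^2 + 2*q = (q - 1)*(q^2 - 2*q) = q*(q - 1)*(q - 2)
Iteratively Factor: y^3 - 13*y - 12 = (y - 4)*(y^2 + 4*y + 3) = (y - 4)*(y + 1)*(y + 3)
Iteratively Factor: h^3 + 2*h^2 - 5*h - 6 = (h - 2)*(h^2 + 4*h + 3) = (h - 2)*(h + 1)*(h + 3)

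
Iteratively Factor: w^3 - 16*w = (w)*(w^2 - 16) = w*(w + 4)*(w - 4)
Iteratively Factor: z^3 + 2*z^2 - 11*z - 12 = (z + 4)*(z^2 - 2*z - 3) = (z + 1)*(z + 4)*(z - 3)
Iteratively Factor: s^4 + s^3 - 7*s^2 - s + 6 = (s - 1)*(s^3 + 2*s^2 - 5*s - 6) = (s - 1)*(s + 3)*(s^2 - s - 2) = (s - 1)*(s + 1)*(s + 3)*(s - 2)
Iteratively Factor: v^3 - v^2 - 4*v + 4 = (v - 1)*(v^2 - 4) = (v - 1)*(v + 2)*(v - 2)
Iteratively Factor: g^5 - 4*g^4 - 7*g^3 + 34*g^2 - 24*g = (g - 2)*(g^4 - 2*g^3 - 11*g^2 + 12*g) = (g - 2)*(g + 3)*(g^3 - 5*g^2 + 4*g) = g*(g - 2)*(g + 3)*(g^2 - 5*g + 4) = g*(g - 2)*(g - 1)*(g + 3)*(g - 4)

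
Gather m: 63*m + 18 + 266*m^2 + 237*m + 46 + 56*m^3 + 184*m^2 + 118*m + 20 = 56*m^3 + 450*m^2 + 418*m + 84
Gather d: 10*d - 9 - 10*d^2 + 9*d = -10*d^2 + 19*d - 9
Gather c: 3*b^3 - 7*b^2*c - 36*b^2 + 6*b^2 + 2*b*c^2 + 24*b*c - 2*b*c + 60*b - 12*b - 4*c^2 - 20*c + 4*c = 3*b^3 - 30*b^2 + 48*b + c^2*(2*b - 4) + c*(-7*b^2 + 22*b - 16)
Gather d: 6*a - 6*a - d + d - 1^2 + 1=0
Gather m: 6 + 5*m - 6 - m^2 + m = -m^2 + 6*m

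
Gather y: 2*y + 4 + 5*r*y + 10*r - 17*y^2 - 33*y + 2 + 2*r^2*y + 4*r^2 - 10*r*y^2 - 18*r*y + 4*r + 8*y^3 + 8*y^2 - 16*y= 4*r^2 + 14*r + 8*y^3 + y^2*(-10*r - 9) + y*(2*r^2 - 13*r - 47) + 6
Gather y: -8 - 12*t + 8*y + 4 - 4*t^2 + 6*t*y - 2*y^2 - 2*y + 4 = -4*t^2 - 12*t - 2*y^2 + y*(6*t + 6)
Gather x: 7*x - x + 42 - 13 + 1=6*x + 30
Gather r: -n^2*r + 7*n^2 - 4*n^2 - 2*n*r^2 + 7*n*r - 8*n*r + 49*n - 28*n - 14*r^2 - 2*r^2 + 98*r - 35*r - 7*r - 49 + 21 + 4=3*n^2 + 21*n + r^2*(-2*n - 16) + r*(-n^2 - n + 56) - 24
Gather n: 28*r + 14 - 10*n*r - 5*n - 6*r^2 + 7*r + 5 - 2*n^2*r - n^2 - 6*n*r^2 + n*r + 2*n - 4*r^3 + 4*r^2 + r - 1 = n^2*(-2*r - 1) + n*(-6*r^2 - 9*r - 3) - 4*r^3 - 2*r^2 + 36*r + 18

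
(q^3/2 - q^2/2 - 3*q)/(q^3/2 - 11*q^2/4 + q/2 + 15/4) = 2*q*(q^2 - q - 6)/(2*q^3 - 11*q^2 + 2*q + 15)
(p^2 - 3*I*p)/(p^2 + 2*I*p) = (p - 3*I)/(p + 2*I)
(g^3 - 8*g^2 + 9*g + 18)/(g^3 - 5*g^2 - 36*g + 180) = (g^2 - 2*g - 3)/(g^2 + g - 30)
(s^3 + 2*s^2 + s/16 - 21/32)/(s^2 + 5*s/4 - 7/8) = s + 3/4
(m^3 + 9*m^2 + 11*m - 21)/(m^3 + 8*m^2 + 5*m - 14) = (m + 3)/(m + 2)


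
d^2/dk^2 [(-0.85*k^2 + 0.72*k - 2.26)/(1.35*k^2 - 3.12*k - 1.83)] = (-4.536*k^3 - 37.31265*k^2 + 67.78728*k - 69.081102)/(2.460375*k^6 - 17.0586*k^5 + 29.418795*k^4 + 15.876432*k^3 - 39.878811*k^2 - 31.345704*k - 6.128487)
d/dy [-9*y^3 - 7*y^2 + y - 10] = -27*y^2 - 14*y + 1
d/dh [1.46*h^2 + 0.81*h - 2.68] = 2.92*h + 0.81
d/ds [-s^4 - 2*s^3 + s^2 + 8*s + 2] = -4*s^3 - 6*s^2 + 2*s + 8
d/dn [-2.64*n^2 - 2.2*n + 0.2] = -5.28*n - 2.2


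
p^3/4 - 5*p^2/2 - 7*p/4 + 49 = (p/4 + 1)*(p - 7)^2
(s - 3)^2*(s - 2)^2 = s^4 - 10*s^3 + 37*s^2 - 60*s + 36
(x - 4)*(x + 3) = x^2 - x - 12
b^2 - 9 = (b - 3)*(b + 3)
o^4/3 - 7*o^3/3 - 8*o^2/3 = o^2*(o/3 + 1/3)*(o - 8)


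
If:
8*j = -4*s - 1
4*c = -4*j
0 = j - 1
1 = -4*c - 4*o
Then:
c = -1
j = 1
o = 3/4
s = -9/4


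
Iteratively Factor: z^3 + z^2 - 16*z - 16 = (z + 4)*(z^2 - 3*z - 4) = (z + 1)*(z + 4)*(z - 4)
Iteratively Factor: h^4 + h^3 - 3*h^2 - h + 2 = (h - 1)*(h^3 + 2*h^2 - h - 2) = (h - 1)*(h + 1)*(h^2 + h - 2) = (h - 1)*(h + 1)*(h + 2)*(h - 1)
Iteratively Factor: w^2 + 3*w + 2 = (w + 2)*(w + 1)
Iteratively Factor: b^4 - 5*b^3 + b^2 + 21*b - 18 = (b + 2)*(b^3 - 7*b^2 + 15*b - 9) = (b - 3)*(b + 2)*(b^2 - 4*b + 3) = (b - 3)*(b - 1)*(b + 2)*(b - 3)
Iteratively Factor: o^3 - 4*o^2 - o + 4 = (o - 1)*(o^2 - 3*o - 4) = (o - 4)*(o - 1)*(o + 1)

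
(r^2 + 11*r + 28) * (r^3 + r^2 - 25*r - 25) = r^5 + 12*r^4 + 14*r^3 - 272*r^2 - 975*r - 700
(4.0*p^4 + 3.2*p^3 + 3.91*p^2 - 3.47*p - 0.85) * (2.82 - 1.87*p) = -7.48*p^5 + 5.296*p^4 + 1.7123*p^3 + 17.5151*p^2 - 8.1959*p - 2.397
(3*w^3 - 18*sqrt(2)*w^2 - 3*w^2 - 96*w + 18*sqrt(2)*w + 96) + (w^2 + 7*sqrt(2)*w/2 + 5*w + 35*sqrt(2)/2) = 3*w^3 - 18*sqrt(2)*w^2 - 2*w^2 - 91*w + 43*sqrt(2)*w/2 + 35*sqrt(2)/2 + 96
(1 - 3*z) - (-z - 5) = 6 - 2*z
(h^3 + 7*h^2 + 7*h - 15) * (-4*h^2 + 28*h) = -4*h^5 + 168*h^3 + 256*h^2 - 420*h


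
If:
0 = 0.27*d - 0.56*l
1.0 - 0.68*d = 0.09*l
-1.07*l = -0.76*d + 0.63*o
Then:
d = 1.38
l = 0.67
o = 0.54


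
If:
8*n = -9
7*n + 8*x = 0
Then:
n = -9/8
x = 63/64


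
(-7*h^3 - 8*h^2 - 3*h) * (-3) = 21*h^3 + 24*h^2 + 9*h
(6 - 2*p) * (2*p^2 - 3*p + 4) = -4*p^3 + 18*p^2 - 26*p + 24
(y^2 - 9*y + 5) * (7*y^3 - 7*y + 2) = 7*y^5 - 63*y^4 + 28*y^3 + 65*y^2 - 53*y + 10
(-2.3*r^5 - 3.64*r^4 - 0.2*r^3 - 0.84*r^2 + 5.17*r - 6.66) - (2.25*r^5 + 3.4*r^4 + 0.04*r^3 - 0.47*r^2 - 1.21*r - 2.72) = -4.55*r^5 - 7.04*r^4 - 0.24*r^3 - 0.37*r^2 + 6.38*r - 3.94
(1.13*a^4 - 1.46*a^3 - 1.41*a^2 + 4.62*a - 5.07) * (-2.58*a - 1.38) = -2.9154*a^5 + 2.2074*a^4 + 5.6526*a^3 - 9.9738*a^2 + 6.705*a + 6.9966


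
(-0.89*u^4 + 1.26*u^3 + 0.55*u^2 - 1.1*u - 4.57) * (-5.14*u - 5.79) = 4.5746*u^5 - 1.3233*u^4 - 10.1224*u^3 + 2.4695*u^2 + 29.8588*u + 26.4603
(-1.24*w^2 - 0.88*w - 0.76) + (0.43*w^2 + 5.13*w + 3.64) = -0.81*w^2 + 4.25*w + 2.88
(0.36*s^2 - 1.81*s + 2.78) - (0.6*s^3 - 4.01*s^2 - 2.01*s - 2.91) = -0.6*s^3 + 4.37*s^2 + 0.2*s + 5.69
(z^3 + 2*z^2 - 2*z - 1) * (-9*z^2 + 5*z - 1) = -9*z^5 - 13*z^4 + 27*z^3 - 3*z^2 - 3*z + 1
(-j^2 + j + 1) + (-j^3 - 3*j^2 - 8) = -j^3 - 4*j^2 + j - 7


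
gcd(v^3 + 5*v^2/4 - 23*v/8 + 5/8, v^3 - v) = v - 1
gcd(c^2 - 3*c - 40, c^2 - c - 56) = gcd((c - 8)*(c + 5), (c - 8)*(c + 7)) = c - 8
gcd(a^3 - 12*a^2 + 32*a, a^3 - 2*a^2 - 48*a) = a^2 - 8*a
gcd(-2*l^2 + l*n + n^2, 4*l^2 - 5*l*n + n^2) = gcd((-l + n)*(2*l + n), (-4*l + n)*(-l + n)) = l - n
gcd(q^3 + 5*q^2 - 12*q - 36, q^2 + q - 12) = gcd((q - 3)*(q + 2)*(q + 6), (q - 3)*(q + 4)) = q - 3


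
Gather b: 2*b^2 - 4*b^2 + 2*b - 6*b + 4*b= -2*b^2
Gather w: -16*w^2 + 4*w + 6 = -16*w^2 + 4*w + 6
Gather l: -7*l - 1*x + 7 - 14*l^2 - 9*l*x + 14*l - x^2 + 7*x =-14*l^2 + l*(7 - 9*x) - x^2 + 6*x + 7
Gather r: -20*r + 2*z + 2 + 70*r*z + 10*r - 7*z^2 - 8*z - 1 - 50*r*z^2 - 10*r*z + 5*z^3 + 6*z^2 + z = r*(-50*z^2 + 60*z - 10) + 5*z^3 - z^2 - 5*z + 1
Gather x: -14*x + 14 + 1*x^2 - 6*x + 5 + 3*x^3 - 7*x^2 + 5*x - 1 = 3*x^3 - 6*x^2 - 15*x + 18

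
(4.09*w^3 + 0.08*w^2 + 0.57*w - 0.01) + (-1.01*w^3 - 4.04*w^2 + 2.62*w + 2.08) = 3.08*w^3 - 3.96*w^2 + 3.19*w + 2.07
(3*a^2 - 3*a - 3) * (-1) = -3*a^2 + 3*a + 3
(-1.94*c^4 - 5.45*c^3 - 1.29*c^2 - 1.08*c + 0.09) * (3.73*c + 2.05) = -7.2362*c^5 - 24.3055*c^4 - 15.9842*c^3 - 6.6729*c^2 - 1.8783*c + 0.1845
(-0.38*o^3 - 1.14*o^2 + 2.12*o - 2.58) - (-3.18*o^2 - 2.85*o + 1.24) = -0.38*o^3 + 2.04*o^2 + 4.97*o - 3.82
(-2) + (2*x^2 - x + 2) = 2*x^2 - x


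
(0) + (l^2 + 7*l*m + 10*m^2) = l^2 + 7*l*m + 10*m^2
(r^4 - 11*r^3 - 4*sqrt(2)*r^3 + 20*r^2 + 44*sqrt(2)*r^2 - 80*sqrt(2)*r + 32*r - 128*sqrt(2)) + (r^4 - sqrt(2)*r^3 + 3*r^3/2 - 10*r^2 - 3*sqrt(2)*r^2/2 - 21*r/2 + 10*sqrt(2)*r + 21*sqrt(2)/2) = 2*r^4 - 19*r^3/2 - 5*sqrt(2)*r^3 + 10*r^2 + 85*sqrt(2)*r^2/2 - 70*sqrt(2)*r + 43*r/2 - 235*sqrt(2)/2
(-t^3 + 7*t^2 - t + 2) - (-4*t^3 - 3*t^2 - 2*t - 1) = 3*t^3 + 10*t^2 + t + 3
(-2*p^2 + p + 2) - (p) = 2 - 2*p^2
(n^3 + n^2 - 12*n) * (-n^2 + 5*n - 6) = -n^5 + 4*n^4 + 11*n^3 - 66*n^2 + 72*n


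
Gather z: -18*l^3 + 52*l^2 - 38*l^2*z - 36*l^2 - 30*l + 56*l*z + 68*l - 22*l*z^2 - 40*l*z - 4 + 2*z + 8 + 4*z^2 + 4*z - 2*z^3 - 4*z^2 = -18*l^3 + 16*l^2 - 22*l*z^2 + 38*l - 2*z^3 + z*(-38*l^2 + 16*l + 6) + 4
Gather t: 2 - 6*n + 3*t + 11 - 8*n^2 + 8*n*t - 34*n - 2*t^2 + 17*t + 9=-8*n^2 - 40*n - 2*t^2 + t*(8*n + 20) + 22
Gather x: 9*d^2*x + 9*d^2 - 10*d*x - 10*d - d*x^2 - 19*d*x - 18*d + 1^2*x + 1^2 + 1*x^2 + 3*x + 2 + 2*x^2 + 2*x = 9*d^2 - 28*d + x^2*(3 - d) + x*(9*d^2 - 29*d + 6) + 3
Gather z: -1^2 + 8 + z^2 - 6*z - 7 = z^2 - 6*z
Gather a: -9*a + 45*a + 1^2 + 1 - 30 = 36*a - 28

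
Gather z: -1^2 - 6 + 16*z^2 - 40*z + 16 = 16*z^2 - 40*z + 9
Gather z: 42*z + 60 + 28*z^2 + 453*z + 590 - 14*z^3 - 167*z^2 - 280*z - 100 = -14*z^3 - 139*z^2 + 215*z + 550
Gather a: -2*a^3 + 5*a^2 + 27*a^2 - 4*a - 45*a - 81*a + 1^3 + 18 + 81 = -2*a^3 + 32*a^2 - 130*a + 100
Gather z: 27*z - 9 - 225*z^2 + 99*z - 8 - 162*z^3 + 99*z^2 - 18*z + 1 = -162*z^3 - 126*z^2 + 108*z - 16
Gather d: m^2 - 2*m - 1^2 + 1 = m^2 - 2*m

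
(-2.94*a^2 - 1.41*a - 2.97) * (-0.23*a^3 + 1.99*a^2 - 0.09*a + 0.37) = 0.6762*a^5 - 5.5263*a^4 - 1.8582*a^3 - 6.8712*a^2 - 0.2544*a - 1.0989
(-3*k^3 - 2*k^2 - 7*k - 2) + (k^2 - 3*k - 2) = -3*k^3 - k^2 - 10*k - 4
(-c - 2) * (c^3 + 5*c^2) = -c^4 - 7*c^3 - 10*c^2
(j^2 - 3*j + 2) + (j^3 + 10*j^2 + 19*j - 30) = j^3 + 11*j^2 + 16*j - 28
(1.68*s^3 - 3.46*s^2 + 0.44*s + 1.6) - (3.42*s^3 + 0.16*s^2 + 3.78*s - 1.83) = -1.74*s^3 - 3.62*s^2 - 3.34*s + 3.43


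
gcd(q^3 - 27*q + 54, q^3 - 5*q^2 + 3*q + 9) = q^2 - 6*q + 9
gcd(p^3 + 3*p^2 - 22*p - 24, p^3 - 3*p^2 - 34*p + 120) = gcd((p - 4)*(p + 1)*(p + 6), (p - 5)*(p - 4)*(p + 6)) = p^2 + 2*p - 24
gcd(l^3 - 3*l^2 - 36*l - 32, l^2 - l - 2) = l + 1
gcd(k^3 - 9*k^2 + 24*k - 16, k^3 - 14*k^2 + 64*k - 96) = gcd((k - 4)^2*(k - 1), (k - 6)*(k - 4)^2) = k^2 - 8*k + 16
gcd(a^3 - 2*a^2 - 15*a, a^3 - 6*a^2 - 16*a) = a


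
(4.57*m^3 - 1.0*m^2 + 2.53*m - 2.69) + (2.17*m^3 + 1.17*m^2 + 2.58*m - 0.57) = 6.74*m^3 + 0.17*m^2 + 5.11*m - 3.26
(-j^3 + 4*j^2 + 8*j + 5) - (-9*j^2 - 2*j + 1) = -j^3 + 13*j^2 + 10*j + 4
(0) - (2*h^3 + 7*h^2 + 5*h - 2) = -2*h^3 - 7*h^2 - 5*h + 2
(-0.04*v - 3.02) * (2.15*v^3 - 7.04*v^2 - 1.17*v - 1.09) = -0.086*v^4 - 6.2114*v^3 + 21.3076*v^2 + 3.577*v + 3.2918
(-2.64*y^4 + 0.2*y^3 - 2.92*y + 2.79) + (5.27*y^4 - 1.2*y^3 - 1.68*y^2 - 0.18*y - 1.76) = 2.63*y^4 - 1.0*y^3 - 1.68*y^2 - 3.1*y + 1.03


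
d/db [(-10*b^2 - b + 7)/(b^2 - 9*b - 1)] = (91*b^2 + 6*b + 64)/(b^4 - 18*b^3 + 79*b^2 + 18*b + 1)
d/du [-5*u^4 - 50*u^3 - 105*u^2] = 10*u*(-2*u^2 - 15*u - 21)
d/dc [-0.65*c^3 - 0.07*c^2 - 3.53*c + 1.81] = -1.95*c^2 - 0.14*c - 3.53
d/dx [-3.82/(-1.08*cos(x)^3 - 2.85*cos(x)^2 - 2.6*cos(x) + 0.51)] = (12.3768*cos(x)^2 + 21.774*cos(x) + 9.932)*sin(x)/(1.08*cos(x)^3 + 2.85*cos(x)^2 + 2.6*cos(x) - 0.51)^2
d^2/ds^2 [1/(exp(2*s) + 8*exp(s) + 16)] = 4*(exp(s) - 2)*exp(s)/(exp(4*s) + 16*exp(3*s) + 96*exp(2*s) + 256*exp(s) + 256)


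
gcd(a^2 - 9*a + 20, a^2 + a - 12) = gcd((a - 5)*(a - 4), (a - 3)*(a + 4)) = 1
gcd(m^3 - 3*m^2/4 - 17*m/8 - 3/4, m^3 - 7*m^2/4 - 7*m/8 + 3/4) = m^2 - 5*m/4 - 3/2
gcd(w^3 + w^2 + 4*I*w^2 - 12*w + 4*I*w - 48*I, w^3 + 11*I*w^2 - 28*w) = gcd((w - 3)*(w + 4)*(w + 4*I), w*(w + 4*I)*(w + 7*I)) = w + 4*I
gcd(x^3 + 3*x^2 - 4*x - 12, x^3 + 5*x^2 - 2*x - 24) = x^2 + x - 6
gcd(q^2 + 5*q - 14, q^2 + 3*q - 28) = q + 7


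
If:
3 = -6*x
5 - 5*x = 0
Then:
No Solution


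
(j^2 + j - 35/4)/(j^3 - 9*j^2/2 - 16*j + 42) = (j - 5/2)/(j^2 - 8*j + 12)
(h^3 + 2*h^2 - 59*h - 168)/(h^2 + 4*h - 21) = (h^2 - 5*h - 24)/(h - 3)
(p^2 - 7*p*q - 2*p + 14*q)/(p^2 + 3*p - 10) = (p - 7*q)/(p + 5)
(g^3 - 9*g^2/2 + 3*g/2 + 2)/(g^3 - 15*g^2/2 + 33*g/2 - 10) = (2*g + 1)/(2*g - 5)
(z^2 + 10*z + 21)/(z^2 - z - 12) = (z + 7)/(z - 4)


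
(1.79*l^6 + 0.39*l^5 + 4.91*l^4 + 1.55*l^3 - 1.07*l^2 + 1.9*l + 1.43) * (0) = 0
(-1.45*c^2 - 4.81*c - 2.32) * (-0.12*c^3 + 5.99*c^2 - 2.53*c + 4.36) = 0.174*c^5 - 8.1083*c^4 - 24.865*c^3 - 8.0495*c^2 - 15.102*c - 10.1152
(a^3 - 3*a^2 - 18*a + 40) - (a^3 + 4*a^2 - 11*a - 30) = -7*a^2 - 7*a + 70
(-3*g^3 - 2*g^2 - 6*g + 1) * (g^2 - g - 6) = -3*g^5 + g^4 + 14*g^3 + 19*g^2 + 35*g - 6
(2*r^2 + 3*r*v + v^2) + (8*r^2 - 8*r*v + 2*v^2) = 10*r^2 - 5*r*v + 3*v^2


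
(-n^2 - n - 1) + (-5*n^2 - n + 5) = -6*n^2 - 2*n + 4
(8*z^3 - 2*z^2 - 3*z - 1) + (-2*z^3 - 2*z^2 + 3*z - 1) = 6*z^3 - 4*z^2 - 2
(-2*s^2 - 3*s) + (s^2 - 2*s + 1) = -s^2 - 5*s + 1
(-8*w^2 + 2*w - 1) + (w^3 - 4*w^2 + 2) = w^3 - 12*w^2 + 2*w + 1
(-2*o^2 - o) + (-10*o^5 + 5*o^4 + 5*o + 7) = -10*o^5 + 5*o^4 - 2*o^2 + 4*o + 7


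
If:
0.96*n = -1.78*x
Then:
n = -1.85416666666667*x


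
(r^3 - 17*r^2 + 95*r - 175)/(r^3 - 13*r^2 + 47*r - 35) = (r - 5)/(r - 1)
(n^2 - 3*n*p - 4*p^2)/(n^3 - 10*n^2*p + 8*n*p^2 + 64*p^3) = (-n - p)/(-n^2 + 6*n*p + 16*p^2)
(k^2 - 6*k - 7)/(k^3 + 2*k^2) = (k^2 - 6*k - 7)/(k^2*(k + 2))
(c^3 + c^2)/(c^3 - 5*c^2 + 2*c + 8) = c^2/(c^2 - 6*c + 8)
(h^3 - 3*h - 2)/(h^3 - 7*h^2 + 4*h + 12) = (h + 1)/(h - 6)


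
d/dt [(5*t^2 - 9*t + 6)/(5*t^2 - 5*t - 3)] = (20*t^2 - 90*t + 57)/(25*t^4 - 50*t^3 - 5*t^2 + 30*t + 9)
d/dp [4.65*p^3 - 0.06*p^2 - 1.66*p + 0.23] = 13.95*p^2 - 0.12*p - 1.66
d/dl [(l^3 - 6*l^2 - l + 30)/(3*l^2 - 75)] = (l^2 + 10*l + 1)/(3*(l^2 + 10*l + 25))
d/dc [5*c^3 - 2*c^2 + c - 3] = 15*c^2 - 4*c + 1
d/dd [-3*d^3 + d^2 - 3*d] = -9*d^2 + 2*d - 3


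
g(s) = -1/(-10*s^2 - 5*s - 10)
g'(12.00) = 0.00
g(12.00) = 0.00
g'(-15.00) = 0.00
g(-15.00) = 0.00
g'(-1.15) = 0.06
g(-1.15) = 0.06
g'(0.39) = -0.07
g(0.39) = 0.07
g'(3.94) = -0.00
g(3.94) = 0.01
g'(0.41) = -0.07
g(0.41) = 0.07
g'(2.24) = -0.01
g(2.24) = 0.01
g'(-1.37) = 0.05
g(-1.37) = 0.05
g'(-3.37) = 0.01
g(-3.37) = 0.01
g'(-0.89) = 0.07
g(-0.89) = 0.07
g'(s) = -(20*s + 5)/(-10*s^2 - 5*s - 10)^2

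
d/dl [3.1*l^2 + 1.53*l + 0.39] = 6.2*l + 1.53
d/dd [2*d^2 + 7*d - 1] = 4*d + 7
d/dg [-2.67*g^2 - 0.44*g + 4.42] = -5.34*g - 0.44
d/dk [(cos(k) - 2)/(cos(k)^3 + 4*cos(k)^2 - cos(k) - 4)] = (-29*cos(k)/2 - cos(2*k) + cos(3*k)/2 + 5)/((cos(k) + 4)^2*sin(k)^3)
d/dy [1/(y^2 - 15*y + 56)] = (15 - 2*y)/(y^2 - 15*y + 56)^2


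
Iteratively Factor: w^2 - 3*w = (w - 3)*(w)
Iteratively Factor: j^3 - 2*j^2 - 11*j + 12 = (j - 1)*(j^2 - j - 12) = (j - 1)*(j + 3)*(j - 4)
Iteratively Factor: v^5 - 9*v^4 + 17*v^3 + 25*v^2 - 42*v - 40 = (v - 5)*(v^4 - 4*v^3 - 3*v^2 + 10*v + 8) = (v - 5)*(v + 1)*(v^3 - 5*v^2 + 2*v + 8) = (v - 5)*(v + 1)^2*(v^2 - 6*v + 8) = (v - 5)*(v - 4)*(v + 1)^2*(v - 2)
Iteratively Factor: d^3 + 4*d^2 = (d)*(d^2 + 4*d) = d^2*(d + 4)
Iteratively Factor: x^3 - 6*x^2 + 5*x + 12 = (x - 3)*(x^2 - 3*x - 4) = (x - 3)*(x + 1)*(x - 4)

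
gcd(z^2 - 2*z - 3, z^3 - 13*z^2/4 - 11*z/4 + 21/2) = z - 3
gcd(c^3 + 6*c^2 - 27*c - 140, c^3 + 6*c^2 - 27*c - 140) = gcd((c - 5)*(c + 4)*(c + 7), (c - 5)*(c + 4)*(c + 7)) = c^3 + 6*c^2 - 27*c - 140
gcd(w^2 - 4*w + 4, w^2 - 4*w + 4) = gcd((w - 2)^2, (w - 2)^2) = w^2 - 4*w + 4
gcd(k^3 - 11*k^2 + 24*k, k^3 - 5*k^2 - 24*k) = k^2 - 8*k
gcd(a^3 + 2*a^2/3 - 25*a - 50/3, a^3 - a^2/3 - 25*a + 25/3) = a^2 - 25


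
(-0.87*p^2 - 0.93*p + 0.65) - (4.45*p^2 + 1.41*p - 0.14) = -5.32*p^2 - 2.34*p + 0.79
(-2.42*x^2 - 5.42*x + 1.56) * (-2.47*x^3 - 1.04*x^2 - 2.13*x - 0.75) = 5.9774*x^5 + 15.9042*x^4 + 6.9382*x^3 + 11.7372*x^2 + 0.7422*x - 1.17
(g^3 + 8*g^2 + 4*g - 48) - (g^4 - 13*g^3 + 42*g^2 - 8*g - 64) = -g^4 + 14*g^3 - 34*g^2 + 12*g + 16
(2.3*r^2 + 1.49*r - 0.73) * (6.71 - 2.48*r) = -5.704*r^3 + 11.7378*r^2 + 11.8083*r - 4.8983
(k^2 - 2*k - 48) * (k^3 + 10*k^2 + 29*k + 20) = k^5 + 8*k^4 - 39*k^3 - 518*k^2 - 1432*k - 960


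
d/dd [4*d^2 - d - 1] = 8*d - 1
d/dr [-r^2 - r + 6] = -2*r - 1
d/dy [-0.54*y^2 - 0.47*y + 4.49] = -1.08*y - 0.47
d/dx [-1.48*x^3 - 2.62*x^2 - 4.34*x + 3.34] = -4.44*x^2 - 5.24*x - 4.34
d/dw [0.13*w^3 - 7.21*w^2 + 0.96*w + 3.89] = 0.39*w^2 - 14.42*w + 0.96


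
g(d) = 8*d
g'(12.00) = 8.00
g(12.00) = 96.00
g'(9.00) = 8.00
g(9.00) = 72.00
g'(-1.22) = 8.00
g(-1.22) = -9.76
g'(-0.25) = 8.00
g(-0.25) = -2.00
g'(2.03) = 8.00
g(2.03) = 16.24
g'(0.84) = 8.00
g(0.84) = 6.72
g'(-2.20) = 8.00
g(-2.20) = -17.60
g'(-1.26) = 8.00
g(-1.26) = -10.08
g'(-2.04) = 8.00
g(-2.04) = -16.32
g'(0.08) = 8.00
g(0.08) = 0.64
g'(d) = 8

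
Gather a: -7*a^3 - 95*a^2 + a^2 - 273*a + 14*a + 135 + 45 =-7*a^3 - 94*a^2 - 259*a + 180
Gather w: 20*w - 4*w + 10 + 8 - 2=16*w + 16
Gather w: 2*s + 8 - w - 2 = 2*s - w + 6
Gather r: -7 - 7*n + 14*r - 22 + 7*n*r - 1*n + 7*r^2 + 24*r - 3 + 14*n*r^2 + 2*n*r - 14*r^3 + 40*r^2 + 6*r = -8*n - 14*r^3 + r^2*(14*n + 47) + r*(9*n + 44) - 32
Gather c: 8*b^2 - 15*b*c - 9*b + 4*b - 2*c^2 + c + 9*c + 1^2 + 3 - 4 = 8*b^2 - 5*b - 2*c^2 + c*(10 - 15*b)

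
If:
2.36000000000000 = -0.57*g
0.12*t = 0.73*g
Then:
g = -4.14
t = -25.19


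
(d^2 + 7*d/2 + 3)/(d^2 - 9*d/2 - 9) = (d + 2)/(d - 6)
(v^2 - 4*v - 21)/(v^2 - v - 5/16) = 16*(-v^2 + 4*v + 21)/(-16*v^2 + 16*v + 5)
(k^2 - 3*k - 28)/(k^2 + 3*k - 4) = (k - 7)/(k - 1)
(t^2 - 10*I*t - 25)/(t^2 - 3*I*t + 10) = (t - 5*I)/(t + 2*I)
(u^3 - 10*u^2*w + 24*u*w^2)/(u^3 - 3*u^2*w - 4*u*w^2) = (u - 6*w)/(u + w)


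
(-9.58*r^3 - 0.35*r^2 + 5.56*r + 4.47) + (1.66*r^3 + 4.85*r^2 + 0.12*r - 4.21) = -7.92*r^3 + 4.5*r^2 + 5.68*r + 0.26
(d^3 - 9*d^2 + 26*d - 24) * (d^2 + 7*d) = d^5 - 2*d^4 - 37*d^3 + 158*d^2 - 168*d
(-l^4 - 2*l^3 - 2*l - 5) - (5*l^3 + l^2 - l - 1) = -l^4 - 7*l^3 - l^2 - l - 4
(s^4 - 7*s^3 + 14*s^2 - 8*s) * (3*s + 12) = 3*s^5 - 9*s^4 - 42*s^3 + 144*s^2 - 96*s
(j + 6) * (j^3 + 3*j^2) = j^4 + 9*j^3 + 18*j^2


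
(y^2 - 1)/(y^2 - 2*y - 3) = (y - 1)/(y - 3)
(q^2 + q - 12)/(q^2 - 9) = (q + 4)/(q + 3)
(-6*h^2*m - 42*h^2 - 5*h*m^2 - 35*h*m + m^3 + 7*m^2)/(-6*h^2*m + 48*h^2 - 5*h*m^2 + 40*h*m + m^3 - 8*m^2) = (m + 7)/(m - 8)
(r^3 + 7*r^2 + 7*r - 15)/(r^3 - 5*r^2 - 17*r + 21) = (r + 5)/(r - 7)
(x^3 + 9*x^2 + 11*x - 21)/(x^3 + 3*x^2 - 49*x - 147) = (x - 1)/(x - 7)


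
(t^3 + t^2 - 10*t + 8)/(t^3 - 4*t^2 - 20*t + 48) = (t - 1)/(t - 6)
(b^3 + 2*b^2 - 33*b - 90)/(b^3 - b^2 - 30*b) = (b + 3)/b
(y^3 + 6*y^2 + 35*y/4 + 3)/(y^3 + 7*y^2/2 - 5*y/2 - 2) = (y + 3/2)/(y - 1)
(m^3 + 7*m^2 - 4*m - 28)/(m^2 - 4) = m + 7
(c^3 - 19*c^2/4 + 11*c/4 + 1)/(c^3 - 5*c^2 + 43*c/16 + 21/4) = 4*(4*c^2 - 3*c - 1)/(16*c^2 - 16*c - 21)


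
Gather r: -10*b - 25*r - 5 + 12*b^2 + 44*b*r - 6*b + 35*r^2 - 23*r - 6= 12*b^2 - 16*b + 35*r^2 + r*(44*b - 48) - 11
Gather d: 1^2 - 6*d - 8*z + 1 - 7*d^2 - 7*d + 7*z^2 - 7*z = -7*d^2 - 13*d + 7*z^2 - 15*z + 2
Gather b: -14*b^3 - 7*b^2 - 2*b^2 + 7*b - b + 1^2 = -14*b^3 - 9*b^2 + 6*b + 1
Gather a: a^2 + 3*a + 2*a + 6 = a^2 + 5*a + 6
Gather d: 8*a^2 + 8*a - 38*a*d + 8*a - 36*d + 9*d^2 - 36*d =8*a^2 + 16*a + 9*d^2 + d*(-38*a - 72)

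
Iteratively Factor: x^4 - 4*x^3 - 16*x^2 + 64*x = (x + 4)*(x^3 - 8*x^2 + 16*x) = (x - 4)*(x + 4)*(x^2 - 4*x) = x*(x - 4)*(x + 4)*(x - 4)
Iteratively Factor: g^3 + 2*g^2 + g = (g)*(g^2 + 2*g + 1) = g*(g + 1)*(g + 1)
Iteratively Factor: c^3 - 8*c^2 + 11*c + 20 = (c - 4)*(c^2 - 4*c - 5) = (c - 5)*(c - 4)*(c + 1)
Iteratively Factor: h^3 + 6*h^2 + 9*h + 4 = (h + 1)*(h^2 + 5*h + 4) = (h + 1)*(h + 4)*(h + 1)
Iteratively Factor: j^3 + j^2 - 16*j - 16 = (j + 1)*(j^2 - 16) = (j - 4)*(j + 1)*(j + 4)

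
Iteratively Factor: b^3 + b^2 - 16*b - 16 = (b + 1)*(b^2 - 16) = (b + 1)*(b + 4)*(b - 4)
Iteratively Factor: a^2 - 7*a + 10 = (a - 2)*(a - 5)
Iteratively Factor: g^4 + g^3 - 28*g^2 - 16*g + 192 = (g - 3)*(g^3 + 4*g^2 - 16*g - 64) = (g - 3)*(g + 4)*(g^2 - 16) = (g - 4)*(g - 3)*(g + 4)*(g + 4)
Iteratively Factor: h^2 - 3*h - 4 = (h - 4)*(h + 1)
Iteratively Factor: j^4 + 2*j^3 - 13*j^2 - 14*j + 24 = (j + 4)*(j^3 - 2*j^2 - 5*j + 6) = (j + 2)*(j + 4)*(j^2 - 4*j + 3) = (j - 3)*(j + 2)*(j + 4)*(j - 1)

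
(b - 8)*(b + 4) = b^2 - 4*b - 32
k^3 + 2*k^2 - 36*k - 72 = (k - 6)*(k + 2)*(k + 6)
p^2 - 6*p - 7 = (p - 7)*(p + 1)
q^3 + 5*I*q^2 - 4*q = q*(q + I)*(q + 4*I)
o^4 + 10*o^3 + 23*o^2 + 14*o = o*(o + 1)*(o + 2)*(o + 7)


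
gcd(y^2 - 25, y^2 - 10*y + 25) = y - 5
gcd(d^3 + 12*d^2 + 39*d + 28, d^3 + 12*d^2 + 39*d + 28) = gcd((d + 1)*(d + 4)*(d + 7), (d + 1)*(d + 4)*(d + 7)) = d^3 + 12*d^2 + 39*d + 28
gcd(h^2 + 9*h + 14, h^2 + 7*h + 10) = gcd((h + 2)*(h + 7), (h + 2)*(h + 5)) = h + 2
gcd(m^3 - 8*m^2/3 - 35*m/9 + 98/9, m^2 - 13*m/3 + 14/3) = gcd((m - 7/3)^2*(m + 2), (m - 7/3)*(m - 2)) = m - 7/3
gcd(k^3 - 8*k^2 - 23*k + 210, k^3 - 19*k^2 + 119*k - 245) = k - 7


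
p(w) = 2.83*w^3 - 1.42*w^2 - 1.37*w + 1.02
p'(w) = 8.49*w^2 - 2.84*w - 1.37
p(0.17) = 0.76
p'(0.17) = -1.61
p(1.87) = 12.00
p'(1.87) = 23.01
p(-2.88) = -74.42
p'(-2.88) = 77.23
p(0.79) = 0.45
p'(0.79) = 1.69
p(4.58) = 236.84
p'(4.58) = 163.71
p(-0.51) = 0.97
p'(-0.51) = 2.29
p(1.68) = 8.13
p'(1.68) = 17.82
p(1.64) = 7.44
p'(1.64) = 16.81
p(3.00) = 60.54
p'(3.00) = 66.52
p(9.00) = 1936.74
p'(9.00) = 660.76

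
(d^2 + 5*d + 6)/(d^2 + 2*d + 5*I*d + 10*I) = (d + 3)/(d + 5*I)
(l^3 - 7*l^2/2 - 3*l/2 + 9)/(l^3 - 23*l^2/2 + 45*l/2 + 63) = (l^2 - 5*l + 6)/(l^2 - 13*l + 42)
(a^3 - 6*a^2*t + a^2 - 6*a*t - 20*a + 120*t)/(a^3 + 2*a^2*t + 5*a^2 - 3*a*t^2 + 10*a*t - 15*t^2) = (-a^2 + 6*a*t + 4*a - 24*t)/(-a^2 - 2*a*t + 3*t^2)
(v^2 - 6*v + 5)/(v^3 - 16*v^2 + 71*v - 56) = (v - 5)/(v^2 - 15*v + 56)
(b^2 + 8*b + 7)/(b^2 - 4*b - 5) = (b + 7)/(b - 5)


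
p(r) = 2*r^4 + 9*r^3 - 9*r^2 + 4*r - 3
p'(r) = 8*r^3 + 27*r^2 - 18*r + 4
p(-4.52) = -201.26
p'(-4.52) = -101.78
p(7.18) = 8208.36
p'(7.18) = 4227.84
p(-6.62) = 806.20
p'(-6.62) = -1014.52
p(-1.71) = -64.06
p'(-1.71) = 73.73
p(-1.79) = -70.08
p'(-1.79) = 76.85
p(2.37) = 138.84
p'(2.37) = 219.49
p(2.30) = 124.06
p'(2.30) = 202.77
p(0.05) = -2.82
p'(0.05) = 3.17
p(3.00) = 333.00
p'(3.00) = 409.00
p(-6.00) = 297.00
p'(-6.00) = -644.00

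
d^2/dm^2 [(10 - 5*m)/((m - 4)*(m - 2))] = -10/(m^3 - 12*m^2 + 48*m - 64)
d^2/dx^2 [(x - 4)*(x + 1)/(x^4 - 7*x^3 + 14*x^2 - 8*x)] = 2*(3*x^5 - 3*x^4 - 17*x^3 + 33*x^2 - 18*x + 4)/(x^3*(x^6 - 9*x^5 + 33*x^4 - 63*x^3 + 66*x^2 - 36*x + 8))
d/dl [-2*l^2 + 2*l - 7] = 2 - 4*l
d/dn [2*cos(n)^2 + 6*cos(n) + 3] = -2*(2*cos(n) + 3)*sin(n)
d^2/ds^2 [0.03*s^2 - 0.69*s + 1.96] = 0.0600000000000000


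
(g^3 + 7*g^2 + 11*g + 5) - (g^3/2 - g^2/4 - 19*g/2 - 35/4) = g^3/2 + 29*g^2/4 + 41*g/2 + 55/4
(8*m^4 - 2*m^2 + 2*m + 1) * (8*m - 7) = 64*m^5 - 56*m^4 - 16*m^3 + 30*m^2 - 6*m - 7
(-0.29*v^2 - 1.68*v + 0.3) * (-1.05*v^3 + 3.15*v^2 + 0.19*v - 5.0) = 0.3045*v^5 + 0.8505*v^4 - 5.6621*v^3 + 2.0758*v^2 + 8.457*v - 1.5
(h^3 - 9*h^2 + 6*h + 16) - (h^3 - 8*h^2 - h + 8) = -h^2 + 7*h + 8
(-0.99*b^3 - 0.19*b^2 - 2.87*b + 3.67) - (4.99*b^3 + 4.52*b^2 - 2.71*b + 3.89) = -5.98*b^3 - 4.71*b^2 - 0.16*b - 0.22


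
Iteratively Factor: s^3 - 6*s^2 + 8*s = (s - 2)*(s^2 - 4*s) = s*(s - 2)*(s - 4)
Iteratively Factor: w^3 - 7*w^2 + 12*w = (w - 3)*(w^2 - 4*w) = w*(w - 3)*(w - 4)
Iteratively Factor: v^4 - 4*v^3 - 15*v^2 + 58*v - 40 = (v - 2)*(v^3 - 2*v^2 - 19*v + 20) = (v - 2)*(v - 1)*(v^2 - v - 20) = (v - 2)*(v - 1)*(v + 4)*(v - 5)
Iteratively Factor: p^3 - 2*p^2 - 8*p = (p + 2)*(p^2 - 4*p) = (p - 4)*(p + 2)*(p)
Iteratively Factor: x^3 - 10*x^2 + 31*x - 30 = (x - 2)*(x^2 - 8*x + 15) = (x - 3)*(x - 2)*(x - 5)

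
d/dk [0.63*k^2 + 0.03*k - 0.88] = 1.26*k + 0.03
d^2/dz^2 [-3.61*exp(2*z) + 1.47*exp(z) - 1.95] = (1.47 - 14.44*exp(z))*exp(z)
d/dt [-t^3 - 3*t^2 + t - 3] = -3*t^2 - 6*t + 1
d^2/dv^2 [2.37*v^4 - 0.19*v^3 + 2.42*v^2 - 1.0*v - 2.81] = 28.44*v^2 - 1.14*v + 4.84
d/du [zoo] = 0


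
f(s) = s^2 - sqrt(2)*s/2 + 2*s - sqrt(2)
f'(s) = 2*s - sqrt(2)/2 + 2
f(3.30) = 13.74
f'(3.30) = 7.89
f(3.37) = 14.30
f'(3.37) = 8.03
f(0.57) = -0.35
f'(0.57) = 2.43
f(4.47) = 24.35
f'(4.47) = 10.23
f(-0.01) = -1.43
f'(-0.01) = 1.27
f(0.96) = 0.75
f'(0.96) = 3.21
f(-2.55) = 1.79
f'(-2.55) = -3.81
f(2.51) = 8.13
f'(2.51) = 6.31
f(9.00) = 91.22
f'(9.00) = 19.29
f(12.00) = 158.10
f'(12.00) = 25.29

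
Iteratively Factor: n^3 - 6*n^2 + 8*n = (n)*(n^2 - 6*n + 8) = n*(n - 2)*(n - 4)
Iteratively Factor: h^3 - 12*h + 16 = (h - 2)*(h^2 + 2*h - 8) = (h - 2)*(h + 4)*(h - 2)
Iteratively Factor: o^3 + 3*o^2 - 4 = (o + 2)*(o^2 + o - 2) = (o + 2)^2*(o - 1)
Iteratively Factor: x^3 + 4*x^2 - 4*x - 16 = (x + 4)*(x^2 - 4) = (x - 2)*(x + 4)*(x + 2)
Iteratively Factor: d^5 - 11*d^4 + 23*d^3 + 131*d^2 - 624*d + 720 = (d - 3)*(d^4 - 8*d^3 - d^2 + 128*d - 240) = (d - 4)*(d - 3)*(d^3 - 4*d^2 - 17*d + 60) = (d - 5)*(d - 4)*(d - 3)*(d^2 + d - 12) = (d - 5)*(d - 4)*(d - 3)^2*(d + 4)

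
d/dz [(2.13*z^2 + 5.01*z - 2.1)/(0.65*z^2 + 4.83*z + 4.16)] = (7.0314*z^2 + 20.4516*z + 30.9846)/(0.4225*z^4 + 6.279*z^3 + 28.7369*z^2 + 40.1856*z + 17.3056)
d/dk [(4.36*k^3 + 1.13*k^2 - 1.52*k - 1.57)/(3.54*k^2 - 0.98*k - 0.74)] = (15.4344*k^4 - 8.5456*k^3 - 5.4058*k^2 + 9.4432*k - 0.4138)/(12.5316*k^4 - 6.9384*k^3 - 4.2788*k^2 + 1.4504*k + 0.5476)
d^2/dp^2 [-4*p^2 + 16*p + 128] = -8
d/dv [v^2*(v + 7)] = v*(3*v + 14)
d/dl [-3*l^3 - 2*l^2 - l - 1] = -9*l^2 - 4*l - 1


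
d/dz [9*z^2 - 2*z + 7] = 18*z - 2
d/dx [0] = 0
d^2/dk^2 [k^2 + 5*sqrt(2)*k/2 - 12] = 2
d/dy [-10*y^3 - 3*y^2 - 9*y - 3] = -30*y^2 - 6*y - 9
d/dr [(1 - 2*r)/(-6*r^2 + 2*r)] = (-6*r^2 + 6*r - 1)/(2*r^2*(9*r^2 - 6*r + 1))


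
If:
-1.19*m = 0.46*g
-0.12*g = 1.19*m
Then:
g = 0.00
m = 0.00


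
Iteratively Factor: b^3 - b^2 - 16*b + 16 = (b + 4)*(b^2 - 5*b + 4) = (b - 1)*(b + 4)*(b - 4)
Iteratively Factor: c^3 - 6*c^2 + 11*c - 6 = (c - 3)*(c^2 - 3*c + 2) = (c - 3)*(c - 1)*(c - 2)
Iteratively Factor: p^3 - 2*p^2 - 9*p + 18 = (p - 3)*(p^2 + p - 6) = (p - 3)*(p + 3)*(p - 2)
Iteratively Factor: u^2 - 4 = (u - 2)*(u + 2)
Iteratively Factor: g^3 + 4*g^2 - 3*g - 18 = (g + 3)*(g^2 + g - 6) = (g + 3)^2*(g - 2)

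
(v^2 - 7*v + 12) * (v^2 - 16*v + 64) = v^4 - 23*v^3 + 188*v^2 - 640*v + 768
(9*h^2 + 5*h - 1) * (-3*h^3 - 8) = -27*h^5 - 15*h^4 + 3*h^3 - 72*h^2 - 40*h + 8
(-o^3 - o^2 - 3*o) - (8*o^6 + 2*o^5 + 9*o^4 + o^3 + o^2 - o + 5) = -8*o^6 - 2*o^5 - 9*o^4 - 2*o^3 - 2*o^2 - 2*o - 5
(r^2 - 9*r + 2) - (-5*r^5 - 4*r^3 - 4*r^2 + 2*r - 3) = 5*r^5 + 4*r^3 + 5*r^2 - 11*r + 5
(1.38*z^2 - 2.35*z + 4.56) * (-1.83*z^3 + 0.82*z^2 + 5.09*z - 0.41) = -2.5254*z^5 + 5.4321*z^4 - 3.2476*z^3 - 8.7881*z^2 + 24.1739*z - 1.8696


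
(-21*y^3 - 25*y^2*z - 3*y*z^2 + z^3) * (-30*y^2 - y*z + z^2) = 630*y^5 + 771*y^4*z + 94*y^3*z^2 - 52*y^2*z^3 - 4*y*z^4 + z^5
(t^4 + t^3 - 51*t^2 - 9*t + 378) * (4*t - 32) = 4*t^5 - 28*t^4 - 236*t^3 + 1596*t^2 + 1800*t - 12096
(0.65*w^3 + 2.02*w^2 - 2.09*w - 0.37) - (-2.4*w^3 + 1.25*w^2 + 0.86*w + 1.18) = 3.05*w^3 + 0.77*w^2 - 2.95*w - 1.55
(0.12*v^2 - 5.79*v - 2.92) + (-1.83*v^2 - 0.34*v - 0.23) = -1.71*v^2 - 6.13*v - 3.15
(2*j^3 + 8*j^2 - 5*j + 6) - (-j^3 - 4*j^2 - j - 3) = 3*j^3 + 12*j^2 - 4*j + 9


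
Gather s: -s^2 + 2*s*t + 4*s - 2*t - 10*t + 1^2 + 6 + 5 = -s^2 + s*(2*t + 4) - 12*t + 12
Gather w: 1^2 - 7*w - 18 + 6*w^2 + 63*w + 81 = 6*w^2 + 56*w + 64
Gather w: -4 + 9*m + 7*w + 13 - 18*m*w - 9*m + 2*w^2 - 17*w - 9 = 2*w^2 + w*(-18*m - 10)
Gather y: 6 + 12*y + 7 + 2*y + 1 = 14*y + 14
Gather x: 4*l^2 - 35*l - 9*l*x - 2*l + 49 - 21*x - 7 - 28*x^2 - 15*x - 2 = 4*l^2 - 37*l - 28*x^2 + x*(-9*l - 36) + 40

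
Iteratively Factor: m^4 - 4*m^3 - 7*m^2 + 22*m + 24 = (m + 1)*(m^3 - 5*m^2 - 2*m + 24) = (m + 1)*(m + 2)*(m^2 - 7*m + 12) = (m - 3)*(m + 1)*(m + 2)*(m - 4)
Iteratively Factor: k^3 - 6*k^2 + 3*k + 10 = (k + 1)*(k^2 - 7*k + 10) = (k - 5)*(k + 1)*(k - 2)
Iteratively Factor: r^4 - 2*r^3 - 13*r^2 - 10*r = (r + 2)*(r^3 - 4*r^2 - 5*r) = (r - 5)*(r + 2)*(r^2 + r) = (r - 5)*(r + 1)*(r + 2)*(r)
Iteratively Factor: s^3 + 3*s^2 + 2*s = (s + 1)*(s^2 + 2*s) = (s + 1)*(s + 2)*(s)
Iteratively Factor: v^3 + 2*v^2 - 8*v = (v)*(v^2 + 2*v - 8) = v*(v - 2)*(v + 4)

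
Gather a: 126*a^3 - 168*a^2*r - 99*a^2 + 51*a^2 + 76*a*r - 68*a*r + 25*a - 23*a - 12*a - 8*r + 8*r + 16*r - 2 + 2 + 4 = 126*a^3 + a^2*(-168*r - 48) + a*(8*r - 10) + 16*r + 4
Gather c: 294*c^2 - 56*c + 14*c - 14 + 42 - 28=294*c^2 - 42*c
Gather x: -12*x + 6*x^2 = 6*x^2 - 12*x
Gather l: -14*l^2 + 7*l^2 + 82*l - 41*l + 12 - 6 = -7*l^2 + 41*l + 6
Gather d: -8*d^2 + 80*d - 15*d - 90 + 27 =-8*d^2 + 65*d - 63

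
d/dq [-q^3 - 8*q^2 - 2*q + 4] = -3*q^2 - 16*q - 2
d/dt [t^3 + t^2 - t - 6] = 3*t^2 + 2*t - 1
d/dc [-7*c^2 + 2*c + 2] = 2 - 14*c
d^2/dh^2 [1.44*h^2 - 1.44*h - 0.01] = 2.88000000000000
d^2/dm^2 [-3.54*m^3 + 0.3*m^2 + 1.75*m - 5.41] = 0.6 - 21.24*m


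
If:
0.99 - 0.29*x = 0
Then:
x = 3.41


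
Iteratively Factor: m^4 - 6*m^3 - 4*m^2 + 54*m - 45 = (m - 3)*(m^3 - 3*m^2 - 13*m + 15) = (m - 5)*(m - 3)*(m^2 + 2*m - 3) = (m - 5)*(m - 3)*(m - 1)*(m + 3)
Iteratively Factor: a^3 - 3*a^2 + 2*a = (a - 2)*(a^2 - a) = (a - 2)*(a - 1)*(a)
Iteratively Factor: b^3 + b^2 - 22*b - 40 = (b - 5)*(b^2 + 6*b + 8) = (b - 5)*(b + 2)*(b + 4)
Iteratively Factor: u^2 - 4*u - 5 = (u - 5)*(u + 1)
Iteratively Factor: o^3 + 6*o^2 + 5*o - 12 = (o + 4)*(o^2 + 2*o - 3) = (o + 3)*(o + 4)*(o - 1)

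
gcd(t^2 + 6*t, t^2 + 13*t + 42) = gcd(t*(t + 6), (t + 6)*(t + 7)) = t + 6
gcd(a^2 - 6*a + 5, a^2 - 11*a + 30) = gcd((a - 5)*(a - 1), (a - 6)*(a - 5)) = a - 5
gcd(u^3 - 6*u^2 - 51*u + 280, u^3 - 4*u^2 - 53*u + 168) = u^2 - u - 56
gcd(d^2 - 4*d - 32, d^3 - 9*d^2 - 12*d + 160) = d^2 - 4*d - 32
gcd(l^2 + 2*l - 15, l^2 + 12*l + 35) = l + 5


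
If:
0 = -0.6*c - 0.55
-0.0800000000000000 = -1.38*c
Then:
No Solution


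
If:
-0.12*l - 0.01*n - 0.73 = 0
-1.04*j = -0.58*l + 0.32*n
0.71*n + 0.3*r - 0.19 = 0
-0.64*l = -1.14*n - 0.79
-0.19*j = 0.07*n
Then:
No Solution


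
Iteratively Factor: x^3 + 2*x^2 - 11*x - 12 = (x - 3)*(x^2 + 5*x + 4) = (x - 3)*(x + 1)*(x + 4)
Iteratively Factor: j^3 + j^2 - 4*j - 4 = (j - 2)*(j^2 + 3*j + 2) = (j - 2)*(j + 1)*(j + 2)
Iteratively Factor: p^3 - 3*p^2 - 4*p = (p)*(p^2 - 3*p - 4) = p*(p - 4)*(p + 1)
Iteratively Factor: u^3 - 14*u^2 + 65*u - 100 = (u - 5)*(u^2 - 9*u + 20) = (u - 5)^2*(u - 4)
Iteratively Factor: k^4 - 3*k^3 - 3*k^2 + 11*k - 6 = (k - 3)*(k^3 - 3*k + 2) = (k - 3)*(k - 1)*(k^2 + k - 2) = (k - 3)*(k - 1)*(k + 2)*(k - 1)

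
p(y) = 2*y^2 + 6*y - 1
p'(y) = 4*y + 6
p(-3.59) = 3.24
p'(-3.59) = -8.36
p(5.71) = 98.47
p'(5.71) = 28.84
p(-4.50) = 12.50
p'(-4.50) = -12.00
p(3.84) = 51.53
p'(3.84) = 21.36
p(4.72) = 71.88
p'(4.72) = 24.88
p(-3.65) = 3.74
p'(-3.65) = -8.60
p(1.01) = 7.10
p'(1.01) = 10.04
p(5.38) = 89.17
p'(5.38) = 27.52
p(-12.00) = 215.00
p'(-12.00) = -42.00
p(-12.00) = 215.00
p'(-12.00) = -42.00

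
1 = 1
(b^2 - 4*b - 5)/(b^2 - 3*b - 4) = (b - 5)/(b - 4)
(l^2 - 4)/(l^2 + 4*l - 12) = (l + 2)/(l + 6)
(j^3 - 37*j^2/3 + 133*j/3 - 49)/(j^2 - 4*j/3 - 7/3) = (j^2 - 10*j + 21)/(j + 1)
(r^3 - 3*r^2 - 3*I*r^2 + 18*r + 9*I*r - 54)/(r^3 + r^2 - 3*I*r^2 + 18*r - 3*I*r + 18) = (r - 3)/(r + 1)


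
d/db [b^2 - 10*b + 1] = 2*b - 10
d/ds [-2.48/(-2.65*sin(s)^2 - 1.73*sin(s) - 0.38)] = -(13.144*sin(s) + 4.2904)*cos(s)/(2.65*sin(s)^2 + 1.73*sin(s) + 0.38)^2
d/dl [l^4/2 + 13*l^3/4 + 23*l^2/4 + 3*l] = 2*l^3 + 39*l^2/4 + 23*l/2 + 3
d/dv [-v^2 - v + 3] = -2*v - 1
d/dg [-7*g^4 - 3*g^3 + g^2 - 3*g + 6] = -28*g^3 - 9*g^2 + 2*g - 3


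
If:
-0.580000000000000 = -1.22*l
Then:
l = 0.48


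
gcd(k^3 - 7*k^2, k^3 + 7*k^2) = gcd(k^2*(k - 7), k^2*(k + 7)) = k^2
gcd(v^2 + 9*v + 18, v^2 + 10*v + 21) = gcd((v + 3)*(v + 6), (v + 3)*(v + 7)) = v + 3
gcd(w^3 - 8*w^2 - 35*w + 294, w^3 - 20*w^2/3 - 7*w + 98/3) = w - 7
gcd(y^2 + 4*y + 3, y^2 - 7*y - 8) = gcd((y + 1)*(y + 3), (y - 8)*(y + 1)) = y + 1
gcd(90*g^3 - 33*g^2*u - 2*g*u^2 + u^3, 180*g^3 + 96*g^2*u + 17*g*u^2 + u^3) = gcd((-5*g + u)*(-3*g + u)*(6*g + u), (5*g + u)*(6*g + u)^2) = 6*g + u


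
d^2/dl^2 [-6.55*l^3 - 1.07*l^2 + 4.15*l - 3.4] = -39.3*l - 2.14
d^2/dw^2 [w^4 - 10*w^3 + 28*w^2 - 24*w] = 12*w^2 - 60*w + 56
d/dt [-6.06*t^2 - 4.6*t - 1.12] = -12.12*t - 4.6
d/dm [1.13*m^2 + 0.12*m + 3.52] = 2.26*m + 0.12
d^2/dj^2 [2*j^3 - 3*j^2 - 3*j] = 12*j - 6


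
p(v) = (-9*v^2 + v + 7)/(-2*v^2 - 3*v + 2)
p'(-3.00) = 6.29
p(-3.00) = 11.00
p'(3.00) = 0.42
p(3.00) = 2.84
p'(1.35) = 2.01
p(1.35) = 1.41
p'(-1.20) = 10.05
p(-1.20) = -2.63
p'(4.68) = 0.20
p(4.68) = 3.32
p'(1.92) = 0.92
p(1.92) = 2.18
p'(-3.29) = 3.80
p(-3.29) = 9.58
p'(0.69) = 29.94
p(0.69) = -3.33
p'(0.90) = 7.30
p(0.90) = -0.26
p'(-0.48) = 3.78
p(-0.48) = 1.49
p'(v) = (1 - 18*v)/(-2*v^2 - 3*v + 2) + (4*v + 3)*(-9*v^2 + v + 7)/(-2*v^2 - 3*v + 2)^2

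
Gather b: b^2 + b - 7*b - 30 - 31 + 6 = b^2 - 6*b - 55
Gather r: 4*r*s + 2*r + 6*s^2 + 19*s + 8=r*(4*s + 2) + 6*s^2 + 19*s + 8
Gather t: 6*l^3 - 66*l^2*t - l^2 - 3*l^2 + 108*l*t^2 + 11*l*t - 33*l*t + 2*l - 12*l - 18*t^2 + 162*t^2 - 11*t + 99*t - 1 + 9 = 6*l^3 - 4*l^2 - 10*l + t^2*(108*l + 144) + t*(-66*l^2 - 22*l + 88) + 8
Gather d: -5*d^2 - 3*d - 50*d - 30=-5*d^2 - 53*d - 30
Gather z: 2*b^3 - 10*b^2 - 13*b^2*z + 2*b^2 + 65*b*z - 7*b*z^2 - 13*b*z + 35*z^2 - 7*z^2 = 2*b^3 - 8*b^2 + z^2*(28 - 7*b) + z*(-13*b^2 + 52*b)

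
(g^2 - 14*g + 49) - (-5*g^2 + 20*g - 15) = 6*g^2 - 34*g + 64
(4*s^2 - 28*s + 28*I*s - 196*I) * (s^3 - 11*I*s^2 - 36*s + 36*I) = 4*s^5 - 28*s^4 - 16*I*s^4 + 164*s^3 + 112*I*s^3 - 1148*s^2 - 864*I*s^2 - 1008*s + 6048*I*s + 7056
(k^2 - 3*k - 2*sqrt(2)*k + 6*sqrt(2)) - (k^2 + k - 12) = -4*k - 2*sqrt(2)*k + 6*sqrt(2) + 12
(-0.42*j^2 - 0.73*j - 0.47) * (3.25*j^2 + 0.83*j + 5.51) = -1.365*j^4 - 2.7211*j^3 - 4.4476*j^2 - 4.4124*j - 2.5897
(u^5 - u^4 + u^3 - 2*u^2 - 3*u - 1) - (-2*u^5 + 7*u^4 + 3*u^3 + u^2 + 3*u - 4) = 3*u^5 - 8*u^4 - 2*u^3 - 3*u^2 - 6*u + 3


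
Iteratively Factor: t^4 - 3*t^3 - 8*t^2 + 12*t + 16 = (t + 1)*(t^3 - 4*t^2 - 4*t + 16) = (t - 4)*(t + 1)*(t^2 - 4) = (t - 4)*(t - 2)*(t + 1)*(t + 2)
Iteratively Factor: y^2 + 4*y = (y + 4)*(y)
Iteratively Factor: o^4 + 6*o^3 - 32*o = (o - 2)*(o^3 + 8*o^2 + 16*o) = (o - 2)*(o + 4)*(o^2 + 4*o) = o*(o - 2)*(o + 4)*(o + 4)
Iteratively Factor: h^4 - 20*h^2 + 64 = (h + 4)*(h^3 - 4*h^2 - 4*h + 16) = (h - 4)*(h + 4)*(h^2 - 4) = (h - 4)*(h - 2)*(h + 4)*(h + 2)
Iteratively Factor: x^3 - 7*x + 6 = (x - 1)*(x^2 + x - 6) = (x - 1)*(x + 3)*(x - 2)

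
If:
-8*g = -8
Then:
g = 1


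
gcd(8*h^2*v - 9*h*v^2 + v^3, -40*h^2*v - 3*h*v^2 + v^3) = -8*h*v + v^2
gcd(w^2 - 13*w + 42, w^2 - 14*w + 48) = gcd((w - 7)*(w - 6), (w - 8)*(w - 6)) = w - 6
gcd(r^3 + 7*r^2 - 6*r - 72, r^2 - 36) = r + 6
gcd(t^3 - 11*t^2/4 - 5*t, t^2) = t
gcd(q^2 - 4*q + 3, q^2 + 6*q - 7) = q - 1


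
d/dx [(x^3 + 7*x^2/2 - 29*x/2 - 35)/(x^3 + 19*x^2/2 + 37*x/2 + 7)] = 6*(4*x^2 + 28*x + 91)/(4*x^4 + 60*x^3 + 253*x^2 + 210*x + 49)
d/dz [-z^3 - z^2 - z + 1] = -3*z^2 - 2*z - 1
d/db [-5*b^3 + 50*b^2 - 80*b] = -15*b^2 + 100*b - 80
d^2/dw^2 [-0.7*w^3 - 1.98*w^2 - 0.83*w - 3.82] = -4.2*w - 3.96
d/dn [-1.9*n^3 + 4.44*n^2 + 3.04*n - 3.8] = -5.7*n^2 + 8.88*n + 3.04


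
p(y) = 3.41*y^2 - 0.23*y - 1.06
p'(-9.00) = -61.61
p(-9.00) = 277.22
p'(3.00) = 20.23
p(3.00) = 28.94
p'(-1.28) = -8.96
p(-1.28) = 4.82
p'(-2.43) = -16.80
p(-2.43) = 19.63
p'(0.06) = 0.18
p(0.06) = -1.06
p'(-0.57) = -4.12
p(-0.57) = 0.18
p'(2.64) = 17.77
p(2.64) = 22.10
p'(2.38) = 16.00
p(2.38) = 17.71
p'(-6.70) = -45.92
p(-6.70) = 153.56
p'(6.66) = 45.19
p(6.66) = 148.66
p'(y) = 6.82*y - 0.23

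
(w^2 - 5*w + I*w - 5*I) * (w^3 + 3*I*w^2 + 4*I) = w^5 - 5*w^4 + 4*I*w^4 - 3*w^3 - 20*I*w^3 + 15*w^2 + 4*I*w^2 - 4*w - 20*I*w + 20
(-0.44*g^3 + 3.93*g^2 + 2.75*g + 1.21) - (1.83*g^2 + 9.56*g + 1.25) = -0.44*g^3 + 2.1*g^2 - 6.81*g - 0.04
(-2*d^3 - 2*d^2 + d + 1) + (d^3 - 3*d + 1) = -d^3 - 2*d^2 - 2*d + 2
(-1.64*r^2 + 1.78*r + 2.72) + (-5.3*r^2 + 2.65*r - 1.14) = -6.94*r^2 + 4.43*r + 1.58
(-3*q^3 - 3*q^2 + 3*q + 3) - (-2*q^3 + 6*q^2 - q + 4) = -q^3 - 9*q^2 + 4*q - 1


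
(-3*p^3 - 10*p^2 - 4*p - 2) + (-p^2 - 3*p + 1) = -3*p^3 - 11*p^2 - 7*p - 1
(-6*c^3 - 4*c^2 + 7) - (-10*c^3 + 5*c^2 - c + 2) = 4*c^3 - 9*c^2 + c + 5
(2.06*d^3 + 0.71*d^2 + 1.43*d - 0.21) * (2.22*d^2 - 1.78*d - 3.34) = 4.5732*d^5 - 2.0906*d^4 - 4.9696*d^3 - 5.383*d^2 - 4.4024*d + 0.7014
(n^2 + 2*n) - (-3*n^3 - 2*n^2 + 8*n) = 3*n^3 + 3*n^2 - 6*n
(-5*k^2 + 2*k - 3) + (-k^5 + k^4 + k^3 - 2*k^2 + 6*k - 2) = -k^5 + k^4 + k^3 - 7*k^2 + 8*k - 5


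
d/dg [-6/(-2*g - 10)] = -3/(g + 5)^2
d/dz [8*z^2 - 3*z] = 16*z - 3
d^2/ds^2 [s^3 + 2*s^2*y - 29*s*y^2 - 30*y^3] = 6*s + 4*y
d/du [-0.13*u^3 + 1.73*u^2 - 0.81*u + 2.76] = -0.39*u^2 + 3.46*u - 0.81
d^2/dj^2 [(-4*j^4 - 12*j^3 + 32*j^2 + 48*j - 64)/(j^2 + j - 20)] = 8*(-j^6 - 3*j^5 + 57*j^4 + 101*j^3 - 1788*j^2 - 2928*j + 3104)/(j^6 + 3*j^5 - 57*j^4 - 119*j^3 + 1140*j^2 + 1200*j - 8000)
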